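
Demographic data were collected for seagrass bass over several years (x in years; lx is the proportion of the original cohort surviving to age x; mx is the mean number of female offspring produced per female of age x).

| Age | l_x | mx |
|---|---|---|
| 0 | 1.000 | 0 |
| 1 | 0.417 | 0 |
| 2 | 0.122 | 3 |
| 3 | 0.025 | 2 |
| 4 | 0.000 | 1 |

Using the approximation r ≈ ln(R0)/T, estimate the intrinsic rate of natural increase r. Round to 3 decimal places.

-0.414

R0 = Σ lx·mx = 0 + 0 + 0.366 + 0.05 + 0 = 0.416
Σ x·lx·mx = 0.882; T = 0.882/0.416 = 2.12019…
r ≈ ln(R0)/T = ln(0.416)/2.12019… = -0.41367… → -0.414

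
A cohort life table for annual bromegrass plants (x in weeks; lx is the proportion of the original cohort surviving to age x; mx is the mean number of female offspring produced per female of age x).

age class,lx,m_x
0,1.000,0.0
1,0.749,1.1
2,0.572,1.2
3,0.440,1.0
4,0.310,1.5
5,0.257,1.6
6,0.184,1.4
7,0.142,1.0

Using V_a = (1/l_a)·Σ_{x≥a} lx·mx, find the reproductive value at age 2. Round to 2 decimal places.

lx·mx for x ≥ 2: 0.6864, 0.44, 0.465, 0.4112, 0.2576, 0.142 → sum = 2.4022
V_2 = 2.4022 / l_2 = 2.4022 / 0.572 = 4.19965… → 4.20

4.20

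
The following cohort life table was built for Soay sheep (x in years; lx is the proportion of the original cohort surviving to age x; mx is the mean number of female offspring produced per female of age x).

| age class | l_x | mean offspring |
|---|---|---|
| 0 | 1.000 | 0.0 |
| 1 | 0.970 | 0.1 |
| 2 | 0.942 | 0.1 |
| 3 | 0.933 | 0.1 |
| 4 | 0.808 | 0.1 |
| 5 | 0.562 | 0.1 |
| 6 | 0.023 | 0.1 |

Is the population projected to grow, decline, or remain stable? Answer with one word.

R0 = Σ lx·mx = 0 + 0.097 + 0.0942 + 0.0933 + 0.0808 + 0.0562 + 0.0023 = 0.4238
R0 < 1, so the population is declining.

declining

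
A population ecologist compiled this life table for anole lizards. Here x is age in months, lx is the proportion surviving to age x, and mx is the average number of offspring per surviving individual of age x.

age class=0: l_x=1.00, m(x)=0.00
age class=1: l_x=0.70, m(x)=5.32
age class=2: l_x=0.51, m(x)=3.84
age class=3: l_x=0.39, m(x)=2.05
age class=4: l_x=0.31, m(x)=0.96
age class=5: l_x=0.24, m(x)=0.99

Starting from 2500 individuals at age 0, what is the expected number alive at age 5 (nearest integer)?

600

Expected survivors = N0 · l_5 = 2500 × 0.24 = 600 → 600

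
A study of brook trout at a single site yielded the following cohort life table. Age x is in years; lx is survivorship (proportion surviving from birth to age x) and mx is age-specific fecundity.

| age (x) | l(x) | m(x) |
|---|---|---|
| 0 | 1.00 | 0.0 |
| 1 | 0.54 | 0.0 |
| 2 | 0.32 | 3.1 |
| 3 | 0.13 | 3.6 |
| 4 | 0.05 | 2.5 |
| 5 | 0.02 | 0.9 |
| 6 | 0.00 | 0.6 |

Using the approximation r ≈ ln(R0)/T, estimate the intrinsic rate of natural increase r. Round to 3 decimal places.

0.190

R0 = Σ lx·mx = 0 + 0 + 0.992 + 0.468 + 0.125 + 0.018 + 0 = 1.603
Σ x·lx·mx = 3.978; T = 3.978/1.603 = 2.4816…
r ≈ ln(R0)/T = ln(1.603)/2.4816… = 0.19015… → 0.190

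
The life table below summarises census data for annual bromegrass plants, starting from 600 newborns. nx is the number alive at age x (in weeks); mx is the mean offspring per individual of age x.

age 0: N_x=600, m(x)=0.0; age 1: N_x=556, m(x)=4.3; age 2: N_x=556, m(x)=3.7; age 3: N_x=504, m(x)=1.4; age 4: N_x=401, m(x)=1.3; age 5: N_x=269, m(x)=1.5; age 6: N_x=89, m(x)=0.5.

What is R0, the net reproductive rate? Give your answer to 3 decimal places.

10.205

lx = nx/n0 = nx/600: 1, 0.92667…, 0.92667…, 0.84, 0.66833…, 0.44833…, 0.14833…
lx·mx by age: 0, 3.984667…, 3.428667…, 1.176, 0.868833…, 0.6725…, 0.074167…
R0 = Σ lx·mx = 10.204833… → 10.205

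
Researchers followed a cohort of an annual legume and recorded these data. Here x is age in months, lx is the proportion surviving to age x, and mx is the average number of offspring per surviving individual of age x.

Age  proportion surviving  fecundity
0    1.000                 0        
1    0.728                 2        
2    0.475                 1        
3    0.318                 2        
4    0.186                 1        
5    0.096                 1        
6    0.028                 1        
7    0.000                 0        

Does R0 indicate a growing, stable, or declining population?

R0 = Σ lx·mx = 0 + 1.456 + 0.475 + 0.636 + 0.186 + 0.096 + 0.028 + 0 = 2.877
R0 > 1, so the population is growing.

growing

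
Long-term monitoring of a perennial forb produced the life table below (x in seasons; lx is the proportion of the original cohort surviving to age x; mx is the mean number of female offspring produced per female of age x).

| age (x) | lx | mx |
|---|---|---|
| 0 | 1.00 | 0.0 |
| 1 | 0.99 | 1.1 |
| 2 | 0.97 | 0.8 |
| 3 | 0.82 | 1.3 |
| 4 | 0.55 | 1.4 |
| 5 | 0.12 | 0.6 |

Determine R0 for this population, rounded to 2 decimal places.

3.77

lx·mx by age: 0, 1.089, 0.776, 1.066, 0.77, 0.072
R0 = Σ lx·mx = 3.773 → 3.77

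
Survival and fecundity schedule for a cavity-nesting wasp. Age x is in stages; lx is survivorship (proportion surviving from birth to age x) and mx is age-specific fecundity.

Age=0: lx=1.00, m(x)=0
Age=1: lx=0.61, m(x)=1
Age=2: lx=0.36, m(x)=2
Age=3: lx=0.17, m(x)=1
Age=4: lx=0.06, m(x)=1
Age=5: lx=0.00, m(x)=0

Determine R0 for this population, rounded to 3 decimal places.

lx·mx by age: 0, 0.61, 0.72, 0.17, 0.06, 0
R0 = Σ lx·mx = 1.56 → 1.560

1.560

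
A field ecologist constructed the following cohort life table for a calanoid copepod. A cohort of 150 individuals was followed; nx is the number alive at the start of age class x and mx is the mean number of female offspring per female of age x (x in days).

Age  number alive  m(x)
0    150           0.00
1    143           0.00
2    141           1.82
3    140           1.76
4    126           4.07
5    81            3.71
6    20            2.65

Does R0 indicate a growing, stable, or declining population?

growing

lx = nx/n0 = nx/150: 1, 0.95333…, 0.94, 0.93333…, 0.84, 0.54, 0.13333…
R0 = Σ lx·mx = 0 + 0 + 1.7108 + 1.642667… + 3.4188 + 2.0034 + 0.353333… = 9.129…
R0 > 1, so the population is growing.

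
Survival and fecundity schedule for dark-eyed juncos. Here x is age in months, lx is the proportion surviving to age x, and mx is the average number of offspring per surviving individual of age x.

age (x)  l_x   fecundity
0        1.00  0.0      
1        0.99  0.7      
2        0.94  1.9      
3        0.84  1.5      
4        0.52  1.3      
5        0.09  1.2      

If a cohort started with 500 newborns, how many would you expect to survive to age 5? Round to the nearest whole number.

45

Expected survivors = N0 · l_5 = 500 × 0.09 = 45 → 45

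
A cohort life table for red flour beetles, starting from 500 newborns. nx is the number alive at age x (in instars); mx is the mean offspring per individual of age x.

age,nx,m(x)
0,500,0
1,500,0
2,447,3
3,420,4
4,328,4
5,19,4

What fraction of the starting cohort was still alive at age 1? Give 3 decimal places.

1.000

l_1 = n_1/n_0 = 500/500 = 1 → 1.000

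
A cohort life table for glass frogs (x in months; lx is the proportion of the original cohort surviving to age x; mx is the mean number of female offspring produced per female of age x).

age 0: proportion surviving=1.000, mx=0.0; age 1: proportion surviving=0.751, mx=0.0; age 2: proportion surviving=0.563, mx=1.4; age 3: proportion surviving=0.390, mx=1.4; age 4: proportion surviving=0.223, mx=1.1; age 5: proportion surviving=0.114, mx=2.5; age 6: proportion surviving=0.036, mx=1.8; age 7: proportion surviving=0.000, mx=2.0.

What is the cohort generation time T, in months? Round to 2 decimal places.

3.11

lx·mx: 0, 0, 0.7882, 0.546, 0.2453, 0.285, 0.0648, 0 → R0 = 1.9293
x·lx·mx: 0, 0, 1.5764, 1.638, 0.9812, 1.425, 0.3888, 0 → Σ = 6.0094
T = 6.0094 / 1.9293 = 3.114808… → 3.11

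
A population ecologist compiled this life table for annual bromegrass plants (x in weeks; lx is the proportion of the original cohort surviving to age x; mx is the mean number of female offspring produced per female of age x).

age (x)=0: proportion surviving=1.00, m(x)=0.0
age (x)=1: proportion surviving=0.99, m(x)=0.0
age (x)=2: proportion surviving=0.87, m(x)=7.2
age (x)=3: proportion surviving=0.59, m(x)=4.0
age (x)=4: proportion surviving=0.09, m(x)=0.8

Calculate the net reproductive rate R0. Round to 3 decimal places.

8.696

lx·mx by age: 0, 0, 6.264, 2.36, 0.072
R0 = Σ lx·mx = 8.696 → 8.696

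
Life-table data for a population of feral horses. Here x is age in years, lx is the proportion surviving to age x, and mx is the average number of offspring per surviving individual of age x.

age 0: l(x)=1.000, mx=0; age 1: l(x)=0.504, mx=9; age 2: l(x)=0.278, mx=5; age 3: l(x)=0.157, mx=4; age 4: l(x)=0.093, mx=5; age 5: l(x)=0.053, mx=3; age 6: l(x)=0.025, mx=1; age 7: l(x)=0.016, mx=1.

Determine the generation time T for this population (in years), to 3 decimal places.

1.678

lx·mx: 0, 4.536, 1.39, 0.628, 0.465, 0.159, 0.025, 0.016 → R0 = 7.219
x·lx·mx: 0, 4.536, 2.78, 1.884, 1.86, 0.795, 0.15, 0.112 → Σ = 12.117
T = 12.117 / 7.219 = 1.678487… → 1.678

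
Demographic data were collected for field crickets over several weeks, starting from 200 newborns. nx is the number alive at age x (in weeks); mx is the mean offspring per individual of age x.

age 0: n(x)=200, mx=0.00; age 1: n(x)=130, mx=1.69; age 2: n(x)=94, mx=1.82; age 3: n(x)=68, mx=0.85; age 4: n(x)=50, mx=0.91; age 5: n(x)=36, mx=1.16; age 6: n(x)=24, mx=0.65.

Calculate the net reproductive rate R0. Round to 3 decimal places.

lx = nx/n0 = nx/200: 1, 0.65, 0.47, 0.34, 0.25, 0.18, 0.12
lx·mx by age: 0, 1.0985, 0.8554, 0.289, 0.2275, 0.2088, 0.078
R0 = Σ lx·mx = 2.7572 → 2.757

2.757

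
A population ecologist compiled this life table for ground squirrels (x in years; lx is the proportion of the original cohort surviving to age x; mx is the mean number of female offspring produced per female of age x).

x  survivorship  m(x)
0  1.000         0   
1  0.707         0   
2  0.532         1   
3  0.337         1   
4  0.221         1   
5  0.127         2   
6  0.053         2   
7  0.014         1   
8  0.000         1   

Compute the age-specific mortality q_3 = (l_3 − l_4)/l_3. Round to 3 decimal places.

q_3 = (l_3 − l_4) / l_3 = (0.337 − 0.221) / 0.337
     = 0.116 / 0.337 = 0.344214… → 0.344

0.344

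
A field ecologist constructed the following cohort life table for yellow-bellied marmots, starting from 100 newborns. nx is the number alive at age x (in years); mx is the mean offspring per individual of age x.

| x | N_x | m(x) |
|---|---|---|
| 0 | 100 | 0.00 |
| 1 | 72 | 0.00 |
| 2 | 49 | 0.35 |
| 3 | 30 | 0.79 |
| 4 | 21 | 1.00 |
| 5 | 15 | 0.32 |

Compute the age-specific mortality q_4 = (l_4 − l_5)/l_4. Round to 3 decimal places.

0.286

lx = nx/n0 = nx/100: 1, 0.72, 0.49, 0.3, 0.21, 0.15
q_4 = (l_4 − l_5) / l_4 = (0.21 − 0.15) / 0.21
     = 0.06 / 0.21 = 0.285714… → 0.286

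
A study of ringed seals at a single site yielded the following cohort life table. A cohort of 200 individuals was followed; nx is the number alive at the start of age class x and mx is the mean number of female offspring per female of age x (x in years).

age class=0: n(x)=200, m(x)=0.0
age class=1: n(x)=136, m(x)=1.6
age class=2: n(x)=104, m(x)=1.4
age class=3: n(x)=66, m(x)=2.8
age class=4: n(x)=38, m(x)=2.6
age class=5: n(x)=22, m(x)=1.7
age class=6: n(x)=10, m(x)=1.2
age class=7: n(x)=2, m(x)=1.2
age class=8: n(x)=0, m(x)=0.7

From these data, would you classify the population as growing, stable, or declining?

lx = nx/n0 = nx/200: 1, 0.68, 0.52, 0.33, 0.19, 0.11, 0.05, 0.01, 0
R0 = Σ lx·mx = 0 + 1.088 + 0.728 + 0.924 + 0.494 + 0.187 + 0.06 + 0.012 + 0 = 3.493
R0 > 1, so the population is growing.

growing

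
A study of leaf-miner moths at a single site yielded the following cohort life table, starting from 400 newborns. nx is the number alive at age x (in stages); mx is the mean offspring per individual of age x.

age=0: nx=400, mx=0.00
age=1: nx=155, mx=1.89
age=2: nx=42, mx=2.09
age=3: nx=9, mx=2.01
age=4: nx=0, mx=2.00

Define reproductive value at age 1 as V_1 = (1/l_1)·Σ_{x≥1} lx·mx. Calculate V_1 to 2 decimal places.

2.57

lx = nx/n0 = nx/400: 1, 0.3875, 0.105, 0.0225, 0
lx·mx for x ≥ 1: 0.732375, 0.21945, 0.045225, 0 → sum = 0.99705
V_1 = 0.99705 / l_1 = 0.99705 / 0.3875 = 2.573032… → 2.57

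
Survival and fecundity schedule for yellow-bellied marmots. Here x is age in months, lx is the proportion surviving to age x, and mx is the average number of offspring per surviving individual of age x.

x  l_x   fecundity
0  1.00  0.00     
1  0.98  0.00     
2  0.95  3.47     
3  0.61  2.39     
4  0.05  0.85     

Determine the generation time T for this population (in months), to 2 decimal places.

2.32

lx·mx: 0, 0, 3.2965, 1.4579, 0.0425 → R0 = 4.7969
x·lx·mx: 0, 0, 6.593, 4.3737, 0.17 → Σ = 11.1367
T = 11.1367 / 4.7969 = 2.321645… → 2.32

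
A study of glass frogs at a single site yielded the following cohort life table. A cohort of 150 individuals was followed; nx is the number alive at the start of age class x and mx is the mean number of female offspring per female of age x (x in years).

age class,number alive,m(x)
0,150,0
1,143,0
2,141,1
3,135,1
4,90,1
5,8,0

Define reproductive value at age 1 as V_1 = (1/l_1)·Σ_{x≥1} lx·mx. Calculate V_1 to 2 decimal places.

lx = nx/n0 = nx/150: 1, 0.95333…, 0.94, 0.9, 0.6, 0.05333…
lx·mx for x ≥ 1: 0, 0.94, 0.9, 0.6, 0 → sum = 2.44…
V_1 = 2.44… / l_1 = 2.44… / 0.953333… = 2.559441… → 2.56

2.56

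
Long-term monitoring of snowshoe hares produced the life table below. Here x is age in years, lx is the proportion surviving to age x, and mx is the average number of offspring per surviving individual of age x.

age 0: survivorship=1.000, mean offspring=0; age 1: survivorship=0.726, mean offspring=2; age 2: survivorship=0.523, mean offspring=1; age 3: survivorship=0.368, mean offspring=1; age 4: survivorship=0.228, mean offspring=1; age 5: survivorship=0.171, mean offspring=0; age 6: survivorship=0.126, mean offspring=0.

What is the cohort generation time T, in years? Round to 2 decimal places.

lx·mx: 0, 1.452, 0.523, 0.368, 0.228, 0, 0 → R0 = 2.571
x·lx·mx: 0, 1.452, 1.046, 1.104, 0.912, 0, 0 → Σ = 4.514
T = 4.514 / 2.571 = 1.755737… → 1.76

1.76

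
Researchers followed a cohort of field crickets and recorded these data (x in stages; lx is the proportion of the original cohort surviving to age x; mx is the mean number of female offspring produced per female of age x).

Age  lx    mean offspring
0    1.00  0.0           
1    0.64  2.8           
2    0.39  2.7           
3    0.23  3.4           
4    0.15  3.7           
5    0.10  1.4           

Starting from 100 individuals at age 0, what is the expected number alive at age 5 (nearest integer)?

Expected survivors = N0 · l_5 = 100 × 0.10 = 10 → 10

10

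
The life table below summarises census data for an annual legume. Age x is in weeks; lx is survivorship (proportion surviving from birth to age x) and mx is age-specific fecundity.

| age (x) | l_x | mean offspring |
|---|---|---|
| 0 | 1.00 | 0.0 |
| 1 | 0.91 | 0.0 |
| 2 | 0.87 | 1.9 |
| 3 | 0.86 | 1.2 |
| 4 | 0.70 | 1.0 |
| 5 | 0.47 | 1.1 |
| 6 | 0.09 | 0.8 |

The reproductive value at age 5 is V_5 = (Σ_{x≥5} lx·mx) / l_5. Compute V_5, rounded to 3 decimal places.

lx·mx for x ≥ 5: 0.517, 0.072 → sum = 0.589
V_5 = 0.589 / l_5 = 0.589 / 0.47 = 1.253191… → 1.253

1.253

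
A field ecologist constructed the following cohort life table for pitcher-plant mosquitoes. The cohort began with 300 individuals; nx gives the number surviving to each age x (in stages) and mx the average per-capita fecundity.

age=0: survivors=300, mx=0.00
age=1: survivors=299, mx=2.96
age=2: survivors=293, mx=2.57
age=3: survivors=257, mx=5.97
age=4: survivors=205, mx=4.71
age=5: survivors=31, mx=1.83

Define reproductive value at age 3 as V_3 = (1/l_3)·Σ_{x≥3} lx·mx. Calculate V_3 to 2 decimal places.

9.95

lx = nx/n0 = nx/300: 1, 0.99667…, 0.97667…, 0.85667…, 0.68333…, 0.10333…
lx·mx for x ≥ 3: 5.1143…, 3.2185…, 0.1891… → sum = 8.5219…
V_3 = 8.5219… / l_3 = 8.5219… / 0.856667… = 9.947743… → 9.95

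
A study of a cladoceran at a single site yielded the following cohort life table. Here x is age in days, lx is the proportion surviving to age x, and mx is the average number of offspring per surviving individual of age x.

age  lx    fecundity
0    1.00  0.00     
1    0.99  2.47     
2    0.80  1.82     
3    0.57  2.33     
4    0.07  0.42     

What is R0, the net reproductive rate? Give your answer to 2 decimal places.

5.26

lx·mx by age: 0, 2.4453, 1.456, 1.3281, 0.0294
R0 = Σ lx·mx = 5.2588 → 5.26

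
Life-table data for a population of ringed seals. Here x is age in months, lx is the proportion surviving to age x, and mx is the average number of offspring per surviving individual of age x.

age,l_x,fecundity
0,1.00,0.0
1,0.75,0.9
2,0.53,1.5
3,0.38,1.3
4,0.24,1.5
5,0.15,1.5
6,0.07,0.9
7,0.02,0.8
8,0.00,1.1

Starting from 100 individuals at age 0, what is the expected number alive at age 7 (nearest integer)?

Expected survivors = N0 · l_7 = 100 × 0.02 = 2 → 2

2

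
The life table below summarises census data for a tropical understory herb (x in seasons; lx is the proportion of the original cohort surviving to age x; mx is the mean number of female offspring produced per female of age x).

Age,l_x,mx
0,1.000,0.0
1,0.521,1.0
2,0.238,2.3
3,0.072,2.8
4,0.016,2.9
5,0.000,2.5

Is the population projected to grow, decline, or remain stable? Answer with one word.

R0 = Σ lx·mx = 0 + 0.521 + 0.5474 + 0.2016 + 0.0464 + 0 = 1.3164
R0 > 1, so the population is growing.

growing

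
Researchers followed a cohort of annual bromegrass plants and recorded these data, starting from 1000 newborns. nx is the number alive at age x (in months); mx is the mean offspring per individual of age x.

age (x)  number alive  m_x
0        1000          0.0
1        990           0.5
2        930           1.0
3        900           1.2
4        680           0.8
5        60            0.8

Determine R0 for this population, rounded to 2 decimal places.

3.10

lx = nx/n0 = nx/1000: 1, 0.99, 0.93, 0.9, 0.68, 0.06
lx·mx by age: 0, 0.495, 0.93, 1.08, 0.544, 0.048
R0 = Σ lx·mx = 3.097 → 3.10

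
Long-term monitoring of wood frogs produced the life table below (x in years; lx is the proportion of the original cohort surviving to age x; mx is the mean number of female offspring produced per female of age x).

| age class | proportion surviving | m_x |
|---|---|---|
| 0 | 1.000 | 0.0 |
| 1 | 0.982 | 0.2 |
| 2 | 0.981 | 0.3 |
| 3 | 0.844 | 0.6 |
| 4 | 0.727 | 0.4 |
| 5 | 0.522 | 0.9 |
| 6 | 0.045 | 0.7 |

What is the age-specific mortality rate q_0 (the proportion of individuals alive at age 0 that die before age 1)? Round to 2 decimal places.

q_0 = (l_0 − l_1) / l_0 = (1 − 0.982) / 1
     = 0.018 / 1 = 0.018 → 0.02

0.02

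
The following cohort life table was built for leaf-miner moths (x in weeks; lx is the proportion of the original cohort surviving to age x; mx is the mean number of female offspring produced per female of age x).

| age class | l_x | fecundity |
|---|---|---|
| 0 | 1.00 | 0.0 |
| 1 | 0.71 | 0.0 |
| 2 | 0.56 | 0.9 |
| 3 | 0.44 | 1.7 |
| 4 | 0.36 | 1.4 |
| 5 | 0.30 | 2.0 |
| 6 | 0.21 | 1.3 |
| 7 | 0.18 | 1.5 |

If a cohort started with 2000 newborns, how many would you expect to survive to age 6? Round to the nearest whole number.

Expected survivors = N0 · l_6 = 2000 × 0.21 = 420 → 420

420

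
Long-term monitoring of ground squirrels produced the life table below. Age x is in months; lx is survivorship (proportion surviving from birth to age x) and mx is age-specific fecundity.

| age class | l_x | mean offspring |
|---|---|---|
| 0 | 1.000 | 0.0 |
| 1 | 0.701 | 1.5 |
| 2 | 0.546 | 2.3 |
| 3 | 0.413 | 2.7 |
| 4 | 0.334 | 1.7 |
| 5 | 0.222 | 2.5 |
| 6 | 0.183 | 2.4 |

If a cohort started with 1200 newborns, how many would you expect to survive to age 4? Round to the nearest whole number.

Expected survivors = N0 · l_4 = 1200 × 0.334 = 400.8 → 401

401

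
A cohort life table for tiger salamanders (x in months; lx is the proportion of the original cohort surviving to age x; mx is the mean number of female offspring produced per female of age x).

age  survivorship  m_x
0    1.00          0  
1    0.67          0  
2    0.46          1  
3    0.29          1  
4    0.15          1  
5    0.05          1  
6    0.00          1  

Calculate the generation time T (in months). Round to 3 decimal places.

2.779

lx·mx: 0, 0, 0.46, 0.29, 0.15, 0.05, 0 → R0 = 0.95
x·lx·mx: 0, 0, 0.92, 0.87, 0.6, 0.25, 0 → Σ = 2.64
T = 2.64 / 0.95 = 2.778947… → 2.779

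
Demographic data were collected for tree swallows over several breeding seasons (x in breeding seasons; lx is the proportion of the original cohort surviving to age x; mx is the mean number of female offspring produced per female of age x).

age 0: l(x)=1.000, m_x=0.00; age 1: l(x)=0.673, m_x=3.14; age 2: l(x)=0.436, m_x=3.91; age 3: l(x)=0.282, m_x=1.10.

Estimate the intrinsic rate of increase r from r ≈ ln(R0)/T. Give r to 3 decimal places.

R0 = Σ lx·mx = 0 + 2.11322 + 1.70476 + 0.3102 = 4.12818
Σ x·lx·mx = 6.45334; T = 6.45334/4.12818 = 1.56324…
r ≈ ln(R0)/T = ln(4.12818)/1.56324… = 0.90699… → 0.907

0.907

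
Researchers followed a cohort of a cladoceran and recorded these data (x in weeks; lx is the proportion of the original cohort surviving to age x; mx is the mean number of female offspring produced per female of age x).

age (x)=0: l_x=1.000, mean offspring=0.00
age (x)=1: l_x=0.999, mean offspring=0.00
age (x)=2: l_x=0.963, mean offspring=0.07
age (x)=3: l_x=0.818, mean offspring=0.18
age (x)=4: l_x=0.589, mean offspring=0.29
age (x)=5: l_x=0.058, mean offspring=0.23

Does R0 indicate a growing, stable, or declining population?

R0 = Σ lx·mx = 0 + 0 + 0.06741 + 0.14724 + 0.17081 + 0.01334 = 0.3988
R0 < 1, so the population is declining.

declining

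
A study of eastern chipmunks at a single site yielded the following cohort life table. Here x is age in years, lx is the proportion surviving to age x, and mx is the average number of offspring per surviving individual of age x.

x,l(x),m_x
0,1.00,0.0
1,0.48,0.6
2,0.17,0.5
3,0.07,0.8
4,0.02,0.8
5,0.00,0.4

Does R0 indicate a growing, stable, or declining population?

declining

R0 = Σ lx·mx = 0 + 0.288 + 0.085 + 0.056 + 0.016 + 0 = 0.445
R0 < 1, so the population is declining.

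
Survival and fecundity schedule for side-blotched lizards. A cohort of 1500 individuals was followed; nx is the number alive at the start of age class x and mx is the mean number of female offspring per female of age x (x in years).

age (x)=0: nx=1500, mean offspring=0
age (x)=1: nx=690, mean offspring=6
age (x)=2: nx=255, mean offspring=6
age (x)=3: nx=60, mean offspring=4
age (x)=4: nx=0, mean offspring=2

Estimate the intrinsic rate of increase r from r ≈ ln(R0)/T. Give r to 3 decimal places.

1.023

lx = nx/n0 = nx/1500: 1, 0.46, 0.17, 0.04, 0
R0 = Σ lx·mx = 0 + 2.76 + 1.02 + 0.16 + 0 = 3.94
Σ x·lx·mx = 5.28; T = 5.28/3.94 = 1.3401…
r ≈ ln(R0)/T = ln(3.94)/1.3401… = 1.02319… → 1.023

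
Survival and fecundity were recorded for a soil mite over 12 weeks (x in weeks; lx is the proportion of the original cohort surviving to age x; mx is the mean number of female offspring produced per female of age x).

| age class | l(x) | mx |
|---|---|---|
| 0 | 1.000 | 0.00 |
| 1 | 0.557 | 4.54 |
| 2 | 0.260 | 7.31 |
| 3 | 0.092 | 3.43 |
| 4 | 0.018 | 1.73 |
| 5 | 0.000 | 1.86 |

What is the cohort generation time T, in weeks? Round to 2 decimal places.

1.55

lx·mx: 0, 2.52878, 1.9006, 0.31556, 0.03114, 0 → R0 = 4.77608
x·lx·mx: 0, 2.52878, 3.8012, 0.94668, 0.12456, 0 → Σ = 7.40122
T = 7.40122 / 4.77608 = 1.549643… → 1.55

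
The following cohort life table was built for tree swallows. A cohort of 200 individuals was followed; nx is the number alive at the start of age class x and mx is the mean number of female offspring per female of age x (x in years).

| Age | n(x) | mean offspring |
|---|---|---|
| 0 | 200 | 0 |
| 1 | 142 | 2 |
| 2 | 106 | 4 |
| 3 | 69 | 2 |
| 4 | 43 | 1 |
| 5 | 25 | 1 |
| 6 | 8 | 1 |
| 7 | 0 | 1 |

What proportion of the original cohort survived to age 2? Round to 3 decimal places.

0.530

l_2 = n_2/n_0 = 106/200 = 0.53 → 0.530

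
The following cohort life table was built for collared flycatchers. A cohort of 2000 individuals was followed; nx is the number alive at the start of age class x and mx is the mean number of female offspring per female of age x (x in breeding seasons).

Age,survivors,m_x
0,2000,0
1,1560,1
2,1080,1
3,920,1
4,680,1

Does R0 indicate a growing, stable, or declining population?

growing

lx = nx/n0 = nx/2000: 1, 0.78, 0.54, 0.46, 0.34
R0 = Σ lx·mx = 0 + 0.78 + 0.54 + 0.46 + 0.34 = 2.12
R0 > 1, so the population is growing.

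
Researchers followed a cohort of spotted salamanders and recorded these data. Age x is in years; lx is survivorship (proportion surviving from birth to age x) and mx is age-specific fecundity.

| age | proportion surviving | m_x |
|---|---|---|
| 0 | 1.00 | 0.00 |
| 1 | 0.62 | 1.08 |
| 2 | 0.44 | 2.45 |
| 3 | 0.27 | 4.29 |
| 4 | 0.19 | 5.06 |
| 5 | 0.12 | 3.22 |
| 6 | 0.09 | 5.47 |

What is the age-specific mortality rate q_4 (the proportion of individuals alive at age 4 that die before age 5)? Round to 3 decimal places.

0.368

q_4 = (l_4 − l_5) / l_4 = (0.19 − 0.12) / 0.19
     = 0.07 / 0.19 = 0.368421… → 0.368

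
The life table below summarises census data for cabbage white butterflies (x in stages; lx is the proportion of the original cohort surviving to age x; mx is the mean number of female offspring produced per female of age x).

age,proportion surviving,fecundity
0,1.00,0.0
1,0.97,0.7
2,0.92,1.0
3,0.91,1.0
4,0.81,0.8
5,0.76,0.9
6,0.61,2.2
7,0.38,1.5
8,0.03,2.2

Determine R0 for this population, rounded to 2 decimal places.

lx·mx by age: 0, 0.679, 0.92, 0.91, 0.648, 0.684, 1.342, 0.57, 0.066
R0 = Σ lx·mx = 5.819 → 5.82

5.82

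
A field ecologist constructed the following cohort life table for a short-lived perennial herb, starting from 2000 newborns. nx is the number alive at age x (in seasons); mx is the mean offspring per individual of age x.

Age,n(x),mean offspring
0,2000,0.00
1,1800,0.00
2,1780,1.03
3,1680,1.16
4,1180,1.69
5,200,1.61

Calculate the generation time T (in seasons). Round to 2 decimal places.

3.13

lx = nx/n0 = nx/2000: 1, 0.9, 0.89, 0.84, 0.59, 0.1
lx·mx: 0, 0, 0.9167, 0.9744, 0.9971, 0.161 → R0 = 3.0492
x·lx·mx: 0, 0, 1.8334, 2.9232, 3.9884, 0.805 → Σ = 9.55
T = 9.55 / 3.0492 = 3.131969… → 3.13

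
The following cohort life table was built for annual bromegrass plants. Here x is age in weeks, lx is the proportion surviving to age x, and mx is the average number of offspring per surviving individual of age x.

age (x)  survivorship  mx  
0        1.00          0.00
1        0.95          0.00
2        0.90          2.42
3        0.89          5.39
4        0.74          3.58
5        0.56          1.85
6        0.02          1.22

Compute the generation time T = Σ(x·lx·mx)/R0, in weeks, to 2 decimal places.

lx·mx: 0, 0, 2.178, 4.7971, 2.6492, 1.036, 0.0244 → R0 = 10.6847
x·lx·mx: 0, 0, 4.356, 14.3913, 10.5968, 5.18, 0.1464 → Σ = 34.6705
T = 34.6705 / 10.6847 = 3.244874… → 3.24

3.24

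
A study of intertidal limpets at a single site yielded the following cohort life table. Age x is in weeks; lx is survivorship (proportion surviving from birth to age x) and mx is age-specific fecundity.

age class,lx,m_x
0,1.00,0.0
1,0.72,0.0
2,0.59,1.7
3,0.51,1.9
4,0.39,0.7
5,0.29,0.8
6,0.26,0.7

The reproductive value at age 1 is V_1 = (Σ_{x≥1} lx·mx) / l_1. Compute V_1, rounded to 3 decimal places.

3.693

lx·mx for x ≥ 1: 0, 1.003, 0.969, 0.273, 0.232, 0.182 → sum = 2.659
V_1 = 2.659 / l_1 = 2.659 / 0.72 = 3.693056… → 3.693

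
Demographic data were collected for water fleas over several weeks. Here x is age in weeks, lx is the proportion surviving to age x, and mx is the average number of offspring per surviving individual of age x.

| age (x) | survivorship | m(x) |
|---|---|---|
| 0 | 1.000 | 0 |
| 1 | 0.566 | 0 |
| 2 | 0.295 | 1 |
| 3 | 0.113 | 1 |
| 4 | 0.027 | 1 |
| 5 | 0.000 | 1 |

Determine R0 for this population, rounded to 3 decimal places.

0.435

lx·mx by age: 0, 0, 0.295, 0.113, 0.027, 0
R0 = Σ lx·mx = 0.435 → 0.435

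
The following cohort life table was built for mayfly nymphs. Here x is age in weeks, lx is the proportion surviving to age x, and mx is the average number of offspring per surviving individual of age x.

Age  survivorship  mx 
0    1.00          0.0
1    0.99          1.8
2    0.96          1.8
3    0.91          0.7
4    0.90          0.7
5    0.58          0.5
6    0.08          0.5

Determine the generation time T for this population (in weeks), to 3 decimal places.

lx·mx: 0, 1.782, 1.728, 0.637, 0.63, 0.29, 0.04 → R0 = 5.107
x·lx·mx: 0, 1.782, 3.456, 1.911, 2.52, 1.45, 0.24 → Σ = 11.359
T = 11.359 / 5.107 = 2.224202… → 2.224

2.224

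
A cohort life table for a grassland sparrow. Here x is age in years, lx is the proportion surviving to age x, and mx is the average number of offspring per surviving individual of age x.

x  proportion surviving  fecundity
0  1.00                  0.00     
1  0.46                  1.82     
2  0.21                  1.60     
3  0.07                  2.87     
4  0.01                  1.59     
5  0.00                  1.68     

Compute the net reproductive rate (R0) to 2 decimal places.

lx·mx by age: 0, 0.8372, 0.336, 0.2009, 0.0159, 0
R0 = Σ lx·mx = 1.39 → 1.39

1.39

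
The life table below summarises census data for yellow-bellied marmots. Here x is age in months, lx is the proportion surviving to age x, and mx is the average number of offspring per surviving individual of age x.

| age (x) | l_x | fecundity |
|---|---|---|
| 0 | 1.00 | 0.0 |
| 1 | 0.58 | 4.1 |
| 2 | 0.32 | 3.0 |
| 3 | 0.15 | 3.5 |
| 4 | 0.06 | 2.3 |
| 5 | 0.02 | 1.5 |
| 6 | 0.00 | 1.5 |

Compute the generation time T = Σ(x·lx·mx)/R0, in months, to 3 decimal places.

lx·mx: 0, 2.378, 0.96, 0.525, 0.138, 0.03, 0 → R0 = 4.031
x·lx·mx: 0, 2.378, 1.92, 1.575, 0.552, 0.15, 0 → Σ = 6.575
T = 6.575 / 4.031 = 1.631109… → 1.631

1.631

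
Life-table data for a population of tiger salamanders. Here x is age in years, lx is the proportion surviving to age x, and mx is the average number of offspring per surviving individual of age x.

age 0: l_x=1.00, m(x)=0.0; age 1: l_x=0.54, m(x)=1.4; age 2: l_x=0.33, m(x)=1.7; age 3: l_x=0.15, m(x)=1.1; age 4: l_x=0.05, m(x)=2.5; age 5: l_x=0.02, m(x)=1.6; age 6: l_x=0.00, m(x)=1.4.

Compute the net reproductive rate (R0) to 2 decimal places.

1.64

lx·mx by age: 0, 0.756, 0.561, 0.165, 0.125, 0.032, 0
R0 = Σ lx·mx = 1.639 → 1.64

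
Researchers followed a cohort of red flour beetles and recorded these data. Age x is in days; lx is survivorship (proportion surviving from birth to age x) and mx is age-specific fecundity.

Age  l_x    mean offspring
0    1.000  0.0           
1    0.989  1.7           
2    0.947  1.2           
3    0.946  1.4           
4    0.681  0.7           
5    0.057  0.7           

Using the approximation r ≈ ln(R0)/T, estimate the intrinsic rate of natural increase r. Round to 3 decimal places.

R0 = Σ lx·mx = 0 + 1.6813 + 1.1364 + 1.3244 + 0.4767 + 0.0399 = 4.6587
Σ x·lx·mx = 10.0336; T = 10.0336/4.6587 = 2.15373…
r ≈ ln(R0)/T = ln(4.6587)/2.15373… = 0.71445… → 0.714

0.714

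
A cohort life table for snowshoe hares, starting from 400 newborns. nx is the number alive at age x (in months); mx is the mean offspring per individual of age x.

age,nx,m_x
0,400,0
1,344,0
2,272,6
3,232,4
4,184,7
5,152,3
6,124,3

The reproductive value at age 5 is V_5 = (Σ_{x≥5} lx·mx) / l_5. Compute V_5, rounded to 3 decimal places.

lx = nx/n0 = nx/400: 1, 0.86, 0.68, 0.58, 0.46, 0.38, 0.31
lx·mx for x ≥ 5: 1.14, 0.93 → sum = 2.07
V_5 = 2.07 / l_5 = 2.07 / 0.38 = 5.447368… → 5.447

5.447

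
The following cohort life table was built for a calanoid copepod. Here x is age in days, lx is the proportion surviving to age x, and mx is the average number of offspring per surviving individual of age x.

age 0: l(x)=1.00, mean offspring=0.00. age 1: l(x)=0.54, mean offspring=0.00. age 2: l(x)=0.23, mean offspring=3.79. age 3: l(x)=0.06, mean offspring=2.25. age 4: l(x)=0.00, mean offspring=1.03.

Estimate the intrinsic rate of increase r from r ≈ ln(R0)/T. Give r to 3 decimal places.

0.003

R0 = Σ lx·mx = 0 + 0 + 0.8717 + 0.135 + 0 = 1.0067
Σ x·lx·mx = 2.1484; T = 2.1484/1.0067 = 2.1341…
r ≈ ln(R0)/T = ln(1.0067)/2.1341… = 0.00313… → 0.003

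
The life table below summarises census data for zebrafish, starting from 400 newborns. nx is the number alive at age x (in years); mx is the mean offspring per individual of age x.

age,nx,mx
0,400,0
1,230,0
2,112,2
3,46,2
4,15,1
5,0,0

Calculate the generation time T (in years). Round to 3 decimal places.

2.369

lx = nx/n0 = nx/400: 1, 0.575, 0.28, 0.115, 0.0375, 0
lx·mx: 0, 0, 0.56, 0.23, 0.0375, 0 → R0 = 0.8275
x·lx·mx: 0, 0, 1.12, 0.69, 0.15, 0 → Σ = 1.96
T = 1.96 / 0.8275 = 2.36858… → 2.369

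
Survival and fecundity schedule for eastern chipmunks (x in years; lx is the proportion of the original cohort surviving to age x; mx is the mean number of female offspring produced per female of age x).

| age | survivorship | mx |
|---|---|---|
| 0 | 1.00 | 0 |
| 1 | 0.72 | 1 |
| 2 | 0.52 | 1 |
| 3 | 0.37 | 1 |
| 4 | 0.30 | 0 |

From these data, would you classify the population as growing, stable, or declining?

growing

R0 = Σ lx·mx = 0 + 0.72 + 0.52 + 0.37 + 0 = 1.61
R0 > 1, so the population is growing.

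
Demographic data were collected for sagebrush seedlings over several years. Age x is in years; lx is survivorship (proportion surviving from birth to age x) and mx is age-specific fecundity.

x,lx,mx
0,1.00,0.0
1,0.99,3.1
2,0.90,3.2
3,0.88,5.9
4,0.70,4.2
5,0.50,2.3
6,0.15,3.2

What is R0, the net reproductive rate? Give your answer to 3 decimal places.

15.711

lx·mx by age: 0, 3.069, 2.88, 5.192, 2.94, 1.15, 0.48
R0 = Σ lx·mx = 15.711 → 15.711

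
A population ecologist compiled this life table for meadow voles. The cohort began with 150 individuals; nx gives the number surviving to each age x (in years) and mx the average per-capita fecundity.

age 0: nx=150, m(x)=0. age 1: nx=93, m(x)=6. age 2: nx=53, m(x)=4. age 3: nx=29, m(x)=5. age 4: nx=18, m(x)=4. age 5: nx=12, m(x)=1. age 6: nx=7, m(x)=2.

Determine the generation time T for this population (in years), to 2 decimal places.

1.83

lx = nx/n0 = nx/150: 1, 0.62, 0.35333…, 0.19333…, 0.12, 0.08, 0.04667…
lx·mx: 0, 3.72, 1.413333…, 0.966667…, 0.48, 0.08, 0.093333… → R0 = 6.753333…
x·lx·mx: 0, 3.72, 2.826667…, 2.9…, 1.92, 0.4, 0.56… → Σ = 12.326667…
T = 12.326667… / 6.753333… = 1.825271… → 1.83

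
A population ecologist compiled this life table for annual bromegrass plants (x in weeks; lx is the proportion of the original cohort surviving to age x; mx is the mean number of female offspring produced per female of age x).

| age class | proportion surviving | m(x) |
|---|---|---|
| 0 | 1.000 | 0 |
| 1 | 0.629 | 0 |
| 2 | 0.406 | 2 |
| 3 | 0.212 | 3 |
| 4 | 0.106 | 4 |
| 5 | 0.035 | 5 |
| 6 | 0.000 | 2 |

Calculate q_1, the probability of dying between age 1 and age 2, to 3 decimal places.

q_1 = (l_1 − l_2) / l_1 = (0.629 − 0.406) / 0.629
     = 0.223 / 0.629 = 0.354531… → 0.355

0.355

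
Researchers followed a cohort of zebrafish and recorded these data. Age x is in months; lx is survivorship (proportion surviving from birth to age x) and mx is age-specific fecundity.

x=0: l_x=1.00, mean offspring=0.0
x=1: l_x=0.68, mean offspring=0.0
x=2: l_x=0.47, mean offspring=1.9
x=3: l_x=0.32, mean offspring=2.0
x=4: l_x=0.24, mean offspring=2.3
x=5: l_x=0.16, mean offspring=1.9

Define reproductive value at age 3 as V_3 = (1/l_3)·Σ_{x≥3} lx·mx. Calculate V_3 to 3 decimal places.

lx·mx for x ≥ 3: 0.64, 0.552, 0.304 → sum = 1.496
V_3 = 1.496 / l_3 = 1.496 / 0.32 = 4.675 → 4.675

4.675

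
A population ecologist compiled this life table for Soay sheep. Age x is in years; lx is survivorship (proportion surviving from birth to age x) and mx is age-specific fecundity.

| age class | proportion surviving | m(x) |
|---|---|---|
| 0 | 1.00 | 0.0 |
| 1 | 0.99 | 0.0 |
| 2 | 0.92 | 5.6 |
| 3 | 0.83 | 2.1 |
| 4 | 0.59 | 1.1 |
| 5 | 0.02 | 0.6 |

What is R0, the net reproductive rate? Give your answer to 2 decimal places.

7.56

lx·mx by age: 0, 0, 5.152, 1.743, 0.649, 0.012
R0 = Σ lx·mx = 7.556 → 7.56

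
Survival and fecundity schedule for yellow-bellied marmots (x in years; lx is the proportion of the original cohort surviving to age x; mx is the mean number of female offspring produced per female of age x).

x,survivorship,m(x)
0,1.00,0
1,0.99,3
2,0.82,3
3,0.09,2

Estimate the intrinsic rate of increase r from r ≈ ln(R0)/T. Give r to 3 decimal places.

R0 = Σ lx·mx = 0 + 2.97 + 2.46 + 0.18 = 5.61
Σ x·lx·mx = 8.43; T = 8.43/5.61 = 1.50267…
r ≈ ln(R0)/T = ln(5.61)/1.50267… = 1.14765… → 1.148

1.148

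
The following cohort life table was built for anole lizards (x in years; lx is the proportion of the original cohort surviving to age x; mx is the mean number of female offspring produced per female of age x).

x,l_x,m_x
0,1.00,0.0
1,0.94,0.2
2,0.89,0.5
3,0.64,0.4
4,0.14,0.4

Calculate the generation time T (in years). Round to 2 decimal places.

2.19

lx·mx: 0, 0.188, 0.445, 0.256, 0.056 → R0 = 0.945
x·lx·mx: 0, 0.188, 0.89, 0.768, 0.224 → Σ = 2.07
T = 2.07 / 0.945 = 2.190476… → 2.19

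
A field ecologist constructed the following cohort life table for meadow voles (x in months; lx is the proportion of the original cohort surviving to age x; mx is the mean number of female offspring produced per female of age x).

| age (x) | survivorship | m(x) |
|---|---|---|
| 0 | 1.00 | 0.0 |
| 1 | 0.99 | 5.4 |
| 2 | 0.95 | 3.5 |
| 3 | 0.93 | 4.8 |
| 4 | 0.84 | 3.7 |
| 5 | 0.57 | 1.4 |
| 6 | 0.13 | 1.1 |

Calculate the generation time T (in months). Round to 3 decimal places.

2.483

lx·mx: 0, 5.346, 3.325, 4.464, 3.108, 0.798, 0.143 → R0 = 17.184
x·lx·mx: 0, 5.346, 6.65, 13.392, 12.432, 3.99, 0.858 → Σ = 42.668
T = 42.668 / 17.184 = 2.483007… → 2.483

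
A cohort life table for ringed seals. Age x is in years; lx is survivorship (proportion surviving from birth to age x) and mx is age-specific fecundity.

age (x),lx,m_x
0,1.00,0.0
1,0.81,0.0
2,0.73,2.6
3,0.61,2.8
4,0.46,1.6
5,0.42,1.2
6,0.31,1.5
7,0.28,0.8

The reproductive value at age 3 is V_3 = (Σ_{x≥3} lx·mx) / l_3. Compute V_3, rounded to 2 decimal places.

lx·mx for x ≥ 3: 1.708, 0.736, 0.504, 0.465, 0.224 → sum = 3.637
V_3 = 3.637 / l_3 = 3.637 / 0.61 = 5.962295… → 5.96

5.96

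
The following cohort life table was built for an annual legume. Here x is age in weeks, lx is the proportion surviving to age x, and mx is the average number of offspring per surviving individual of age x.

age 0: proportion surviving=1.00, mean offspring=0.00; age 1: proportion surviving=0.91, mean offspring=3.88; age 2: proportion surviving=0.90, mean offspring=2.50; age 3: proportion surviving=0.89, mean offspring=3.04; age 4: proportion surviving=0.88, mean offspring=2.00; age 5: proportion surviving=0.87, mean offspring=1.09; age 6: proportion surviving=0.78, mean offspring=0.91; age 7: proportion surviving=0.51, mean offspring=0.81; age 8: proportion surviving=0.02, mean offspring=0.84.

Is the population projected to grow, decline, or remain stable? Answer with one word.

growing

R0 = Σ lx·mx = 0 + 3.5308 + 2.25 + 2.7056 + 1.76 + 0.9483 + 0.7098 + 0.4131 + 0.0168 = 12.3344
R0 > 1, so the population is growing.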